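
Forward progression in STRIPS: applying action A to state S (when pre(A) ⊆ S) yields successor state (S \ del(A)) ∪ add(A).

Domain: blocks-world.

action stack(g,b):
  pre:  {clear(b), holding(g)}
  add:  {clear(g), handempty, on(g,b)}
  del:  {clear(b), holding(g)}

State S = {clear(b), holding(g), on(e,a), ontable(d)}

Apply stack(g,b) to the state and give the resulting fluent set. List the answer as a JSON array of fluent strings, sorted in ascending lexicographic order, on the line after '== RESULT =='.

Compute (S \ del) ∪ add:
  pre ⊆ S: {clear(b), holding(g)} ⊆ S  — applicable
  S \ del = {on(e,a), ontable(d)}
  ∪ add   = {clear(g), handempty, on(e,a), on(g,b), ontable(d)}

== RESULT ==
["clear(g)", "handempty", "on(e,a)", "on(g,b)", "ontable(d)"]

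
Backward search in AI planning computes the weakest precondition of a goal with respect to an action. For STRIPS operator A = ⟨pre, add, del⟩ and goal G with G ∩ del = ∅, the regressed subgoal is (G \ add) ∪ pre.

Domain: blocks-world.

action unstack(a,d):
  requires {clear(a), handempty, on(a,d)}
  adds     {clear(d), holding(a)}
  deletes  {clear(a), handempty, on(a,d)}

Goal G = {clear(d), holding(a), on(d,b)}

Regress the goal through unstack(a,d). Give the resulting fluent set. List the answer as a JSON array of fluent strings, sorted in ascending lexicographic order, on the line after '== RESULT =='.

Regress:
  G ∩ del = {}  (empty — regression defined)
  G \ add = {clear(d), holding(a), on(d,b)} \ {clear(d), holding(a)} = {on(d,b)}
  ∪ pre   = {on(d,b)} ∪ {clear(a), handempty, on(a,d)}
          = {clear(a), handempty, on(a,d), on(d,b)}

== RESULT ==
["clear(a)", "handempty", "on(a,d)", "on(d,b)"]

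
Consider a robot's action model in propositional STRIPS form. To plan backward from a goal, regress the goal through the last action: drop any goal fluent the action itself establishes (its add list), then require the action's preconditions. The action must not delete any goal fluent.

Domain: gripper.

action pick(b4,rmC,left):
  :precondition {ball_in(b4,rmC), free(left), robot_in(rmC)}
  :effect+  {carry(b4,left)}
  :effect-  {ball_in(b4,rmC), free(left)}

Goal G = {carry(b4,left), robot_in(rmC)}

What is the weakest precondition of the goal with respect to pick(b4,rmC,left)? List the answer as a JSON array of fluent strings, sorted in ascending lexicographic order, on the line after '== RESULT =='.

Regress:
  G ∩ del = {}  (empty — regression defined)
  G \ add = {carry(b4,left), robot_in(rmC)} \ {carry(b4,left)} = {robot_in(rmC)}
  ∪ pre   = {robot_in(rmC)} ∪ {ball_in(b4,rmC), free(left), robot_in(rmC)}
          = {ball_in(b4,rmC), free(left), robot_in(rmC)}

== RESULT ==
["ball_in(b4,rmC)", "free(left)", "robot_in(rmC)"]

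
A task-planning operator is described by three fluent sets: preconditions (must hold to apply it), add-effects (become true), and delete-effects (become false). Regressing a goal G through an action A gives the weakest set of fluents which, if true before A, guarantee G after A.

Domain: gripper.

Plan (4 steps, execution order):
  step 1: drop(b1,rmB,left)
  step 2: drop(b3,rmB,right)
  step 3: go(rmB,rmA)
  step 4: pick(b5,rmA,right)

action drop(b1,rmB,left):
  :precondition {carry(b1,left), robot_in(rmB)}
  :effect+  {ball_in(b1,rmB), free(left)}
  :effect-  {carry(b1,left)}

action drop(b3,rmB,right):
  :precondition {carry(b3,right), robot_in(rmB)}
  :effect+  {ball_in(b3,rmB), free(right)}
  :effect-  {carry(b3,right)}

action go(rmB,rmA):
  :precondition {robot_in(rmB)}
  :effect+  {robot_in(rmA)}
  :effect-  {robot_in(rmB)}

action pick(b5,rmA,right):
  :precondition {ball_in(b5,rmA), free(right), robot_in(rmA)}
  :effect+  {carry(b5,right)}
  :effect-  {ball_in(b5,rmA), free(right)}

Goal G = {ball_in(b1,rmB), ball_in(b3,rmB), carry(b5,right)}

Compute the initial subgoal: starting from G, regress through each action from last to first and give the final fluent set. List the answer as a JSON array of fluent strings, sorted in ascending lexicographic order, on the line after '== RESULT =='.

Regress step by step:
  through step 4 (pick(b5,rmA,right)): drop {carry(b5,right)}, keep {ball_in(b1,rmB), ball_in(b3,rmB)}, require {ball_in(b5,rmA), free(right), robot_in(rmA)}
    → {ball_in(b1,rmB), ball_in(b3,rmB), ball_in(b5,rmA), free(right), robot_in(rmA)}
  through step 3 (go(rmB,rmA)): drop {robot_in(rmA)}, keep {ball_in(b1,rmB), ball_in(b3,rmB), ball_in(b5,rmA), free(right)}, require {robot_in(rmB)}
    → {ball_in(b1,rmB), ball_in(b3,rmB), ball_in(b5,rmA), free(right), robot_in(rmB)}
  through step 2 (drop(b3,rmB,right)): drop {ball_in(b3,rmB), free(right)}, keep {ball_in(b1,rmB), ball_in(b5,rmA), robot_in(rmB)}, require {carry(b3,right), robot_in(rmB)}
    → {ball_in(b1,rmB), ball_in(b5,rmA), carry(b3,right), robot_in(rmB)}
  through step 1 (drop(b1,rmB,left)): drop {ball_in(b1,rmB)}, keep {ball_in(b5,rmA), carry(b3,right), robot_in(rmB)}, require {carry(b1,left), robot_in(rmB)}
    → {ball_in(b5,rmA), carry(b1,left), carry(b3,right), robot_in(rmB)}

== RESULT ==
["ball_in(b5,rmA)", "carry(b1,left)", "carry(b3,right)", "robot_in(rmB)"]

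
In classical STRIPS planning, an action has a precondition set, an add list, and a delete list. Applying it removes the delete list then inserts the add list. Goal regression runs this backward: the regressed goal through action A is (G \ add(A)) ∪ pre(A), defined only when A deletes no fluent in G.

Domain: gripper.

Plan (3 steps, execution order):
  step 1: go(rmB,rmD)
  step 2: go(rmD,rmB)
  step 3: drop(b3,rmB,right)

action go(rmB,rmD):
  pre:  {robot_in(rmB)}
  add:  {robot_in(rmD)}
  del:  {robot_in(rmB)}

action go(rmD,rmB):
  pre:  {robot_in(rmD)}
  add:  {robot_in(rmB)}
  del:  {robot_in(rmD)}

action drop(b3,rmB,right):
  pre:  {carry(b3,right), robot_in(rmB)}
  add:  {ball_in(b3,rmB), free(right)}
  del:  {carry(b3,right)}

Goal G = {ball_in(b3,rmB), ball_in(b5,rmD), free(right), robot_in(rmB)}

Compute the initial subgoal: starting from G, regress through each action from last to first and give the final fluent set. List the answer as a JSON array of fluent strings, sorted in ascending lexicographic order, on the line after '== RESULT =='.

Work backward from the goal:
  through step 3 (drop(b3,rmB,right)): drop {ball_in(b3,rmB), free(right)}, keep {ball_in(b5,rmD), robot_in(rmB)}, require {carry(b3,right), robot_in(rmB)}
    → {ball_in(b5,rmD), carry(b3,right), robot_in(rmB)}
  through step 2 (go(rmD,rmB)): drop {robot_in(rmB)}, keep {ball_in(b5,rmD), carry(b3,right)}, require {robot_in(rmD)}
    → {ball_in(b5,rmD), carry(b3,right), robot_in(rmD)}
  through step 1 (go(rmB,rmD)): drop {robot_in(rmD)}, keep {ball_in(b5,rmD), carry(b3,right)}, require {robot_in(rmB)}
    → {ball_in(b5,rmD), carry(b3,right), robot_in(rmB)}

== RESULT ==
["ball_in(b5,rmD)", "carry(b3,right)", "robot_in(rmB)"]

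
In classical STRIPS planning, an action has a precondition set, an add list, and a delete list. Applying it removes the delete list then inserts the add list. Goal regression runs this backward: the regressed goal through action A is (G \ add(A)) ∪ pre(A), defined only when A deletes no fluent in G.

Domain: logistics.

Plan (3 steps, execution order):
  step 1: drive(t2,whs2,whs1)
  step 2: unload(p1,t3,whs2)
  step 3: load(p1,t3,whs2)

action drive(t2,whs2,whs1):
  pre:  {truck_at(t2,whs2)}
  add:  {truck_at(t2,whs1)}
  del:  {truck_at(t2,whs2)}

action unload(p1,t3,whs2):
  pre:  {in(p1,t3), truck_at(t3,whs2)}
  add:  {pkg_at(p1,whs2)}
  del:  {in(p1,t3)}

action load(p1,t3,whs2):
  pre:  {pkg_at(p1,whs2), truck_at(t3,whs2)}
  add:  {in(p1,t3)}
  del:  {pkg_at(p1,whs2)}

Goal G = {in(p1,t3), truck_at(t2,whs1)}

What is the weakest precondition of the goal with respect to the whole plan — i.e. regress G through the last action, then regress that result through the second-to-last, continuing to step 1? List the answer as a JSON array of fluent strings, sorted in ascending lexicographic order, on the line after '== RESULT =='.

Work backward from the goal:
  through step 3 (load(p1,t3,whs2)): drop {in(p1,t3)}, keep {truck_at(t2,whs1)}, require {pkg_at(p1,whs2), truck_at(t3,whs2)}
    → {pkg_at(p1,whs2), truck_at(t2,whs1), truck_at(t3,whs2)}
  through step 2 (unload(p1,t3,whs2)): drop {pkg_at(p1,whs2)}, keep {truck_at(t2,whs1), truck_at(t3,whs2)}, require {in(p1,t3), truck_at(t3,whs2)}
    → {in(p1,t3), truck_at(t2,whs1), truck_at(t3,whs2)}
  through step 1 (drive(t2,whs2,whs1)): drop {truck_at(t2,whs1)}, keep {in(p1,t3), truck_at(t3,whs2)}, require {truck_at(t2,whs2)}
    → {in(p1,t3), truck_at(t2,whs2), truck_at(t3,whs2)}

== RESULT ==
["in(p1,t3)", "truck_at(t2,whs2)", "truck_at(t3,whs2)"]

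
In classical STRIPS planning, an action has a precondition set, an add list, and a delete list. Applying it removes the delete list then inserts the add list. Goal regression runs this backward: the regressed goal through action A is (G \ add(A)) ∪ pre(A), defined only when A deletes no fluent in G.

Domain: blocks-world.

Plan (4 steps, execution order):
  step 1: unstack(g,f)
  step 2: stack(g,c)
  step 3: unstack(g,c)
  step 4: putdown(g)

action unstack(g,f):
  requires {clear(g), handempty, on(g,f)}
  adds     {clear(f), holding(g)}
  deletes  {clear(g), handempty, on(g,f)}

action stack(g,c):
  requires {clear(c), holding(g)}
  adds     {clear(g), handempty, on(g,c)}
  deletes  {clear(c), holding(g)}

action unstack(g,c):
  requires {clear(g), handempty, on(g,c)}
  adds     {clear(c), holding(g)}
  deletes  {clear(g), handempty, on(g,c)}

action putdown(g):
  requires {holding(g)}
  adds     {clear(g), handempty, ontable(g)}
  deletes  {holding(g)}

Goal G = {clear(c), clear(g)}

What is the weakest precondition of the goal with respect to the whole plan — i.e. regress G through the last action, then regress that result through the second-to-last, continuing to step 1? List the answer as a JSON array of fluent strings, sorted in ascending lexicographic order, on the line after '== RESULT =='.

Regress step by step:
  through step 4 (putdown(g)): drop {clear(g)}, keep {clear(c)}, require {holding(g)}
    → {clear(c), holding(g)}
  through step 3 (unstack(g,c)): drop {clear(c), holding(g)}, keep {}, require {clear(g), handempty, on(g,c)}
    → {clear(g), handempty, on(g,c)}
  through step 2 (stack(g,c)): drop {clear(g), handempty, on(g,c)}, keep {}, require {clear(c), holding(g)}
    → {clear(c), holding(g)}
  through step 1 (unstack(g,f)): drop {holding(g)}, keep {clear(c)}, require {clear(g), handempty, on(g,f)}
    → {clear(c), clear(g), handempty, on(g,f)}

== RESULT ==
["clear(c)", "clear(g)", "handempty", "on(g,f)"]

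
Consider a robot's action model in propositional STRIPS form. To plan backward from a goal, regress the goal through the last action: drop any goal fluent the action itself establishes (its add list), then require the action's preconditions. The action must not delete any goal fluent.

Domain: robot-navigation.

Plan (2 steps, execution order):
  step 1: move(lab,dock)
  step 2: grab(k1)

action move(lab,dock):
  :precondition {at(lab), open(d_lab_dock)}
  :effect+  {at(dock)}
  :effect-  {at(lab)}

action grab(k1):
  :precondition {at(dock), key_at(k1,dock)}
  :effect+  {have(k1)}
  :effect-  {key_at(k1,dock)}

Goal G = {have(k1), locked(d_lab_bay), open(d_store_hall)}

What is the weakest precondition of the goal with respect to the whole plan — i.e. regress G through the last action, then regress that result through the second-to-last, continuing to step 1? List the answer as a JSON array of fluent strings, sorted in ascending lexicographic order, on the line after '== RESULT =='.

Work backward from the goal:
  through step 2 (grab(k1)): drop {have(k1)}, keep {locked(d_lab_bay), open(d_store_hall)}, require {at(dock), key_at(k1,dock)}
    → {at(dock), key_at(k1,dock), locked(d_lab_bay), open(d_store_hall)}
  through step 1 (move(lab,dock)): drop {at(dock)}, keep {key_at(k1,dock), locked(d_lab_bay), open(d_store_hall)}, require {at(lab), open(d_lab_dock)}
    → {at(lab), key_at(k1,dock), locked(d_lab_bay), open(d_lab_dock), open(d_store_hall)}

== RESULT ==
["at(lab)", "key_at(k1,dock)", "locked(d_lab_bay)", "open(d_lab_dock)", "open(d_store_hall)"]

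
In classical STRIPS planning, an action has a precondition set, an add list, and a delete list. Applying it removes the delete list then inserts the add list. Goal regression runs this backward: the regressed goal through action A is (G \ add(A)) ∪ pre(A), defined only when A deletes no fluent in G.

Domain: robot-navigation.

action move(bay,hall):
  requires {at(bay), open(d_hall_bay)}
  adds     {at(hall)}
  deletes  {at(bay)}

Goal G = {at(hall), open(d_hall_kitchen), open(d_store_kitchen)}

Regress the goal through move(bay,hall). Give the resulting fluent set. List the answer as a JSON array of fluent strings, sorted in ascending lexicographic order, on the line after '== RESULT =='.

Compute (G \ add) ∪ pre:
  G ∩ del = {}  (empty — regression defined)
  G \ add = {at(hall), open(d_hall_kitchen), open(d_store_kitchen)} \ {at(hall)} = {open(d_hall_kitchen), open(d_store_kitchen)}
  ∪ pre   = {open(d_hall_kitchen), open(d_store_kitchen)} ∪ {at(bay), open(d_hall_bay)}
          = {at(bay), open(d_hall_bay), open(d_hall_kitchen), open(d_store_kitchen)}

== RESULT ==
["at(bay)", "open(d_hall_bay)", "open(d_hall_kitchen)", "open(d_store_kitchen)"]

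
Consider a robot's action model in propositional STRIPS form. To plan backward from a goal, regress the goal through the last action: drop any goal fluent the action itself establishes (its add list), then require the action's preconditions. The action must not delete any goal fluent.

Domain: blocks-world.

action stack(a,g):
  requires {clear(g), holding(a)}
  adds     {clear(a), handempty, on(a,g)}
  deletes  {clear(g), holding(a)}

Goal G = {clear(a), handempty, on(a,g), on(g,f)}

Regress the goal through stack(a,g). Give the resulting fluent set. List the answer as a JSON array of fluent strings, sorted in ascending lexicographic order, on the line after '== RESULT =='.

Regress:
  G ∩ del = {}  (empty — regression defined)
  G \ add = {clear(a), handempty, on(a,g), on(g,f)} \ {clear(a), handempty, on(a,g)} = {on(g,f)}
  ∪ pre   = {on(g,f)} ∪ {clear(g), holding(a)}
          = {clear(g), holding(a), on(g,f)}

== RESULT ==
["clear(g)", "holding(a)", "on(g,f)"]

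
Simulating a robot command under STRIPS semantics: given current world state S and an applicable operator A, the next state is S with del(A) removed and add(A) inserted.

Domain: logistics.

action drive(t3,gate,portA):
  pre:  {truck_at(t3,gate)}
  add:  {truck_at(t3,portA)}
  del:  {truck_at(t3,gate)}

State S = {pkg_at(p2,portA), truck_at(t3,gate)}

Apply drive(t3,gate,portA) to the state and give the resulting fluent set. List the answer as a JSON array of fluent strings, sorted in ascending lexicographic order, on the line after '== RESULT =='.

Compute (S \ del) ∪ add:
  pre ⊆ S: {truck_at(t3,gate)} ⊆ S  — applicable
  S \ del = {pkg_at(p2,portA)}
  ∪ add   = {pkg_at(p2,portA), truck_at(t3,portA)}

== RESULT ==
["pkg_at(p2,portA)", "truck_at(t3,portA)"]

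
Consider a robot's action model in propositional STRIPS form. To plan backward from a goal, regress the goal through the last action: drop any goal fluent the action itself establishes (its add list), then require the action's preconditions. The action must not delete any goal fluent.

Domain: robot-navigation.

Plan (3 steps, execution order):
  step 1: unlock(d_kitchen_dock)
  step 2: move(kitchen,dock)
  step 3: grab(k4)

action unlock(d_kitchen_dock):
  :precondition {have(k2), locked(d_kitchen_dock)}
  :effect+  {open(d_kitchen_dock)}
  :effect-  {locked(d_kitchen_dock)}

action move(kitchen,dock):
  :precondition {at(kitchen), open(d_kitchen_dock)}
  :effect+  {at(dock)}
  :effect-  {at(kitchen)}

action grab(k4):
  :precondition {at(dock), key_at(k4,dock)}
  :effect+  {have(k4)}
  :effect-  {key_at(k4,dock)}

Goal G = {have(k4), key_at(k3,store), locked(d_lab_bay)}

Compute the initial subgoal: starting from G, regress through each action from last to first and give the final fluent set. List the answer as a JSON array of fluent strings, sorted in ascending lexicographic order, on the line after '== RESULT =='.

Regress step by step:
  through step 3 (grab(k4)): drop {have(k4)}, keep {key_at(k3,store), locked(d_lab_bay)}, require {at(dock), key_at(k4,dock)}
    → {at(dock), key_at(k3,store), key_at(k4,dock), locked(d_lab_bay)}
  through step 2 (move(kitchen,dock)): drop {at(dock)}, keep {key_at(k3,store), key_at(k4,dock), locked(d_lab_bay)}, require {at(kitchen), open(d_kitchen_dock)}
    → {at(kitchen), key_at(k3,store), key_at(k4,dock), locked(d_lab_bay), open(d_kitchen_dock)}
  through step 1 (unlock(d_kitchen_dock)): drop {open(d_kitchen_dock)}, keep {at(kitchen), key_at(k3,store), key_at(k4,dock), locked(d_lab_bay)}, require {have(k2), locked(d_kitchen_dock)}
    → {at(kitchen), have(k2), key_at(k3,store), key_at(k4,dock), locked(d_kitchen_dock), locked(d_lab_bay)}

== RESULT ==
["at(kitchen)", "have(k2)", "key_at(k3,store)", "key_at(k4,dock)", "locked(d_kitchen_dock)", "locked(d_lab_bay)"]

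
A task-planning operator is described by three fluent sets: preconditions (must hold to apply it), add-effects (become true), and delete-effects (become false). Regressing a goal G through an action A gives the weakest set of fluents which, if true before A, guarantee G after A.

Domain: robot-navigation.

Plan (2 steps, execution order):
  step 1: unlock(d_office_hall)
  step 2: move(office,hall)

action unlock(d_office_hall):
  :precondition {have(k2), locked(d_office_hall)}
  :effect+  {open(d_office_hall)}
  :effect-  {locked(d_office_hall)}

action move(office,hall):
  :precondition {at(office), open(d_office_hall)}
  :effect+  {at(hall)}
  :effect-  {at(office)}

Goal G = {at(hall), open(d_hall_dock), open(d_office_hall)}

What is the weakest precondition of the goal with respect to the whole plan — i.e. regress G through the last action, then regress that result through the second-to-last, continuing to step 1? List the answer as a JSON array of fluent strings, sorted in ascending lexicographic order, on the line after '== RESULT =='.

Regress step by step:
  through step 2 (move(office,hall)): drop {at(hall)}, keep {open(d_hall_dock), open(d_office_hall)}, require {at(office), open(d_office_hall)}
    → {at(office), open(d_hall_dock), open(d_office_hall)}
  through step 1 (unlock(d_office_hall)): drop {open(d_office_hall)}, keep {at(office), open(d_hall_dock)}, require {have(k2), locked(d_office_hall)}
    → {at(office), have(k2), locked(d_office_hall), open(d_hall_dock)}

== RESULT ==
["at(office)", "have(k2)", "locked(d_office_hall)", "open(d_hall_dock)"]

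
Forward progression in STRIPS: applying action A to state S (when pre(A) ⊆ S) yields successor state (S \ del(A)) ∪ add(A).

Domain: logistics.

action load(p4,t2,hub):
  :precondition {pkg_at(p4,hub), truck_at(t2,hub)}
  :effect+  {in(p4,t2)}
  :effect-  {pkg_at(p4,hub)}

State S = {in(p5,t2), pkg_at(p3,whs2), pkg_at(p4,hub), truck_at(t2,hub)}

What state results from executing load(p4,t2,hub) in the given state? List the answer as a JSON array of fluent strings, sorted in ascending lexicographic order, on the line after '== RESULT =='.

Compute (S \ del) ∪ add:
  pre ⊆ S: {pkg_at(p4,hub), truck_at(t2,hub)} ⊆ S  — applicable
  S \ del = {in(p5,t2), pkg_at(p3,whs2), truck_at(t2,hub)}
  ∪ add   = {in(p4,t2), in(p5,t2), pkg_at(p3,whs2), truck_at(t2,hub)}

== RESULT ==
["in(p4,t2)", "in(p5,t2)", "pkg_at(p3,whs2)", "truck_at(t2,hub)"]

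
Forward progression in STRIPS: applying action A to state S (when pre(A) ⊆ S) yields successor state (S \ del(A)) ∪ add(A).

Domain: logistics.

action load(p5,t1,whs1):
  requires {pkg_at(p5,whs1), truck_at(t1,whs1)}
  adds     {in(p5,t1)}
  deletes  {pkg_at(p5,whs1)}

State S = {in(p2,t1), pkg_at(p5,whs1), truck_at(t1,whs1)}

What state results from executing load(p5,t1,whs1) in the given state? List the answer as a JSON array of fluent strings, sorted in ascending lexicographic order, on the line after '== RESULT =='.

Compute (S \ del) ∪ add:
  pre ⊆ S: {pkg_at(p5,whs1), truck_at(t1,whs1)} ⊆ S  — applicable
  S \ del = {in(p2,t1), truck_at(t1,whs1)}
  ∪ add   = {in(p2,t1), in(p5,t1), truck_at(t1,whs1)}

== RESULT ==
["in(p2,t1)", "in(p5,t1)", "truck_at(t1,whs1)"]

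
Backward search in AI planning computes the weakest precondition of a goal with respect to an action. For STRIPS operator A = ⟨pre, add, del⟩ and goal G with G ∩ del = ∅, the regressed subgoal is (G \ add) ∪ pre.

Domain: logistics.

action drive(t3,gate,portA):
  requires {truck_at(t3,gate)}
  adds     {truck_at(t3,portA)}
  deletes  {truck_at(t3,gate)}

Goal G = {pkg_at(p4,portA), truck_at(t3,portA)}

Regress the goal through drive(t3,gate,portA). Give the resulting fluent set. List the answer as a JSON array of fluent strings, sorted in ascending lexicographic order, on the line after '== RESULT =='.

Compute (G \ add) ∪ pre:
  G ∩ del = {}  (empty — regression defined)
  G \ add = {pkg_at(p4,portA), truck_at(t3,portA)} \ {truck_at(t3,portA)} = {pkg_at(p4,portA)}
  ∪ pre   = {pkg_at(p4,portA)} ∪ {truck_at(t3,gate)}
          = {pkg_at(p4,portA), truck_at(t3,gate)}

== RESULT ==
["pkg_at(p4,portA)", "truck_at(t3,gate)"]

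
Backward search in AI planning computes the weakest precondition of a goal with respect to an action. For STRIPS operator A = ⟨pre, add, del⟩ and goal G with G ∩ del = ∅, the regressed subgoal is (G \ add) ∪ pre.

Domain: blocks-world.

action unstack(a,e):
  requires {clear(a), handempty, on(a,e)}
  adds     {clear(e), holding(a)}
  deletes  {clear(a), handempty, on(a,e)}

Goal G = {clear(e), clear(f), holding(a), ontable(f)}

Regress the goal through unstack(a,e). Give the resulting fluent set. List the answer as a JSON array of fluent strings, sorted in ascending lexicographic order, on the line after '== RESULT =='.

Compute (G \ add) ∪ pre:
  G ∩ del = {}  (empty — regression defined)
  G \ add = {clear(e), clear(f), holding(a), ontable(f)} \ {clear(e), holding(a)} = {clear(f), ontable(f)}
  ∪ pre   = {clear(f), ontable(f)} ∪ {clear(a), handempty, on(a,e)}
          = {clear(a), clear(f), handempty, on(a,e), ontable(f)}

== RESULT ==
["clear(a)", "clear(f)", "handempty", "on(a,e)", "ontable(f)"]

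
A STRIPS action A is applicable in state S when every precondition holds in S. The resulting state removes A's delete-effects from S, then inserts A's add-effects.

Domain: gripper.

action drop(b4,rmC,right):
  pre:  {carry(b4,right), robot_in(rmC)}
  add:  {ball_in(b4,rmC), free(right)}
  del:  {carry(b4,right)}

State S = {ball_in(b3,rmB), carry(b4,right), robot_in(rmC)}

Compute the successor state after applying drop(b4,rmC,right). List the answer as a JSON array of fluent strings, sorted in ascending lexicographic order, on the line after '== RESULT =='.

Progress:
  pre ⊆ S: {carry(b4,right), robot_in(rmC)} ⊆ S  — applicable
  S \ del = {ball_in(b3,rmB), robot_in(rmC)}
  ∪ add   = {ball_in(b3,rmB), ball_in(b4,rmC), free(right), robot_in(rmC)}

== RESULT ==
["ball_in(b3,rmB)", "ball_in(b4,rmC)", "free(right)", "robot_in(rmC)"]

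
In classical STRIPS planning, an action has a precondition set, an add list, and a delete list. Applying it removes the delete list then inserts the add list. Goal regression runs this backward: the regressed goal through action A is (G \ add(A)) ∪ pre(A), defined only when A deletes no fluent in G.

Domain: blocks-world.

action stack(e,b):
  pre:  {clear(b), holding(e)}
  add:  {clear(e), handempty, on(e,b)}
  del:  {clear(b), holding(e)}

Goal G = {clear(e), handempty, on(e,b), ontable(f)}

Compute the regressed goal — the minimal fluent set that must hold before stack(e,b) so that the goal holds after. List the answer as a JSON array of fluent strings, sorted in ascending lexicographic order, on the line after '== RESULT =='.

Regress:
  G ∩ del = {}  (empty — regression defined)
  G \ add = {clear(e), handempty, on(e,b), ontable(f)} \ {clear(e), handempty, on(e,b)} = {ontable(f)}
  ∪ pre   = {ontable(f)} ∪ {clear(b), holding(e)}
          = {clear(b), holding(e), ontable(f)}

== RESULT ==
["clear(b)", "holding(e)", "ontable(f)"]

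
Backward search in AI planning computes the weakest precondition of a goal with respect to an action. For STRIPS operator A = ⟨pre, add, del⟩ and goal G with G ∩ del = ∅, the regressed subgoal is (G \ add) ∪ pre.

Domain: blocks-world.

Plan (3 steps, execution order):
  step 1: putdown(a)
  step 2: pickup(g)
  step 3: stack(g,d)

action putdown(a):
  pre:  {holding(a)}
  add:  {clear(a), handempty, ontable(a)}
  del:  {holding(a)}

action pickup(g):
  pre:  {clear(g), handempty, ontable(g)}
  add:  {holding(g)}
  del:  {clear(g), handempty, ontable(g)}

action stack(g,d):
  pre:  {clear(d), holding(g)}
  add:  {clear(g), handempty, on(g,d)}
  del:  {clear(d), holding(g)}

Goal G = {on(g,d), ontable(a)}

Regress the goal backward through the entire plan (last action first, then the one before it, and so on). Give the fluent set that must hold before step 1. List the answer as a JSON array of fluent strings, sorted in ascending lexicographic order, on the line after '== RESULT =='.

Work backward from the goal:
  through step 3 (stack(g,d)): drop {on(g,d)}, keep {ontable(a)}, require {clear(d), holding(g)}
    → {clear(d), holding(g), ontable(a)}
  through step 2 (pickup(g)): drop {holding(g)}, keep {clear(d), ontable(a)}, require {clear(g), handempty, ontable(g)}
    → {clear(d), clear(g), handempty, ontable(a), ontable(g)}
  through step 1 (putdown(a)): drop {handempty, ontable(a)}, keep {clear(d), clear(g), ontable(g)}, require {holding(a)}
    → {clear(d), clear(g), holding(a), ontable(g)}

== RESULT ==
["clear(d)", "clear(g)", "holding(a)", "ontable(g)"]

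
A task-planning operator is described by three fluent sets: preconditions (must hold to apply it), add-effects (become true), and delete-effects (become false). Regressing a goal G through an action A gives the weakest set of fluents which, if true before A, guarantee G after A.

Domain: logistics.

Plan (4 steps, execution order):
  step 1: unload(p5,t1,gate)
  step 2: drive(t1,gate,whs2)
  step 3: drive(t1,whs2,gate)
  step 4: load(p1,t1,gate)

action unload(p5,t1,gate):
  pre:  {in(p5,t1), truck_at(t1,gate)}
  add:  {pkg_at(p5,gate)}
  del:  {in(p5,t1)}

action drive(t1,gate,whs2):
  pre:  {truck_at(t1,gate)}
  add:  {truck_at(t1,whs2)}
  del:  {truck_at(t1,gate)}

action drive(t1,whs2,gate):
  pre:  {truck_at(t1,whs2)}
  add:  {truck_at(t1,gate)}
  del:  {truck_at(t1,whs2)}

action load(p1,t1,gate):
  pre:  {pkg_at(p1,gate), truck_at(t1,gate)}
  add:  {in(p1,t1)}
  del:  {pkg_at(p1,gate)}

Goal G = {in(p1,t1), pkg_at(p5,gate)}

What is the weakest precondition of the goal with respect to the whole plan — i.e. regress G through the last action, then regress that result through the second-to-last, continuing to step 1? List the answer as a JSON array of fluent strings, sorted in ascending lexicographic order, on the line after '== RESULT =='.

Regress step by step:
  through step 4 (load(p1,t1,gate)): drop {in(p1,t1)}, keep {pkg_at(p5,gate)}, require {pkg_at(p1,gate), truck_at(t1,gate)}
    → {pkg_at(p1,gate), pkg_at(p5,gate), truck_at(t1,gate)}
  through step 3 (drive(t1,whs2,gate)): drop {truck_at(t1,gate)}, keep {pkg_at(p1,gate), pkg_at(p5,gate)}, require {truck_at(t1,whs2)}
    → {pkg_at(p1,gate), pkg_at(p5,gate), truck_at(t1,whs2)}
  through step 2 (drive(t1,gate,whs2)): drop {truck_at(t1,whs2)}, keep {pkg_at(p1,gate), pkg_at(p5,gate)}, require {truck_at(t1,gate)}
    → {pkg_at(p1,gate), pkg_at(p5,gate), truck_at(t1,gate)}
  through step 1 (unload(p5,t1,gate)): drop {pkg_at(p5,gate)}, keep {pkg_at(p1,gate), truck_at(t1,gate)}, require {in(p5,t1), truck_at(t1,gate)}
    → {in(p5,t1), pkg_at(p1,gate), truck_at(t1,gate)}

== RESULT ==
["in(p5,t1)", "pkg_at(p1,gate)", "truck_at(t1,gate)"]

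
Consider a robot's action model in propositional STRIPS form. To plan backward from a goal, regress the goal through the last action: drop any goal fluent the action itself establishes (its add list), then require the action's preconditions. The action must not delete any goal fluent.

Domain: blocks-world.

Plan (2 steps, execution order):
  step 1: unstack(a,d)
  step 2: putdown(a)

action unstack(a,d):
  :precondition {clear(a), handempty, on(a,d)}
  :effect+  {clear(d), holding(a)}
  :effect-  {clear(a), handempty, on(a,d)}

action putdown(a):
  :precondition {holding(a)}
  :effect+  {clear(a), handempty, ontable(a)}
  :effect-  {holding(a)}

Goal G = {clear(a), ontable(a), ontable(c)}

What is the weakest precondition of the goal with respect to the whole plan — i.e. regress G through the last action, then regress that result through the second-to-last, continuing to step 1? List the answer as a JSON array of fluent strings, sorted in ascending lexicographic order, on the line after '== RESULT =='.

Work backward from the goal:
  through step 2 (putdown(a)): drop {clear(a), ontable(a)}, keep {ontable(c)}, require {holding(a)}
    → {holding(a), ontable(c)}
  through step 1 (unstack(a,d)): drop {holding(a)}, keep {ontable(c)}, require {clear(a), handempty, on(a,d)}
    → {clear(a), handempty, on(a,d), ontable(c)}

== RESULT ==
["clear(a)", "handempty", "on(a,d)", "ontable(c)"]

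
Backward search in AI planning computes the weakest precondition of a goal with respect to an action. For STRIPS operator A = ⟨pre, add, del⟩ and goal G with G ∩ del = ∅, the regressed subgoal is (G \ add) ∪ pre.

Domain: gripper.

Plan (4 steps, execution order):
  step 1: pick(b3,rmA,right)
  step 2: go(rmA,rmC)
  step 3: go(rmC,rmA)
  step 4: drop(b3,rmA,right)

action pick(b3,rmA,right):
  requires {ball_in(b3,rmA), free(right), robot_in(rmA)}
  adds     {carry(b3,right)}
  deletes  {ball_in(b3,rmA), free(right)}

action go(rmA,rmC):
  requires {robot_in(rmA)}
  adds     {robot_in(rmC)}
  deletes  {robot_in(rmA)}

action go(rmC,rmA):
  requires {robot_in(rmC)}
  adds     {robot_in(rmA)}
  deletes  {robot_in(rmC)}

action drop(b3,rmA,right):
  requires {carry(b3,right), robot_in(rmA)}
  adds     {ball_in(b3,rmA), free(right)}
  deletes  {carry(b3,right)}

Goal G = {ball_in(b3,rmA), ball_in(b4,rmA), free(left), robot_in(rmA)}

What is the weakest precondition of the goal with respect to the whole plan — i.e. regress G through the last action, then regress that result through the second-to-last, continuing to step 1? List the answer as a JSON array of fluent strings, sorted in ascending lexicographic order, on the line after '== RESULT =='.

Regress step by step:
  through step 4 (drop(b3,rmA,right)): drop {ball_in(b3,rmA)}, keep {ball_in(b4,rmA), free(left), robot_in(rmA)}, require {carry(b3,right), robot_in(rmA)}
    → {ball_in(b4,rmA), carry(b3,right), free(left), robot_in(rmA)}
  through step 3 (go(rmC,rmA)): drop {robot_in(rmA)}, keep {ball_in(b4,rmA), carry(b3,right), free(left)}, require {robot_in(rmC)}
    → {ball_in(b4,rmA), carry(b3,right), free(left), robot_in(rmC)}
  through step 2 (go(rmA,rmC)): drop {robot_in(rmC)}, keep {ball_in(b4,rmA), carry(b3,right), free(left)}, require {robot_in(rmA)}
    → {ball_in(b4,rmA), carry(b3,right), free(left), robot_in(rmA)}
  through step 1 (pick(b3,rmA,right)): drop {carry(b3,right)}, keep {ball_in(b4,rmA), free(left), robot_in(rmA)}, require {ball_in(b3,rmA), free(right), robot_in(rmA)}
    → {ball_in(b3,rmA), ball_in(b4,rmA), free(left), free(right), robot_in(rmA)}

== RESULT ==
["ball_in(b3,rmA)", "ball_in(b4,rmA)", "free(left)", "free(right)", "robot_in(rmA)"]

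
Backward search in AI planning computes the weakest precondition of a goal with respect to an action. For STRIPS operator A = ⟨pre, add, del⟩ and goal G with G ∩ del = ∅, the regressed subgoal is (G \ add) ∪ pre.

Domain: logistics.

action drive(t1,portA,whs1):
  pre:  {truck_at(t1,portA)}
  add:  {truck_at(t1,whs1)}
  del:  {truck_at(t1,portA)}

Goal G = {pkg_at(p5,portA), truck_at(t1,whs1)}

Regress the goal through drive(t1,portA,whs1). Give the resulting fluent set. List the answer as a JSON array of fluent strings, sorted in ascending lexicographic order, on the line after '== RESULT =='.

Compute (G \ add) ∪ pre:
  G ∩ del = {}  (empty — regression defined)
  G \ add = {pkg_at(p5,portA), truck_at(t1,whs1)} \ {truck_at(t1,whs1)} = {pkg_at(p5,portA)}
  ∪ pre   = {pkg_at(p5,portA)} ∪ {truck_at(t1,portA)}
          = {pkg_at(p5,portA), truck_at(t1,portA)}

== RESULT ==
["pkg_at(p5,portA)", "truck_at(t1,portA)"]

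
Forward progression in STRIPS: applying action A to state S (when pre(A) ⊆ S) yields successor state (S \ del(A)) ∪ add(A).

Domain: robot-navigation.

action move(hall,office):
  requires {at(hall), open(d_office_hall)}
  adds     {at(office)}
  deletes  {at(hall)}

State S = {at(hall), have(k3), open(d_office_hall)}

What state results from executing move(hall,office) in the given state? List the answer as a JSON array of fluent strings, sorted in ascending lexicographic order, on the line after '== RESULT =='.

Compute (S \ del) ∪ add:
  pre ⊆ S: {at(hall), open(d_office_hall)} ⊆ S  — applicable
  S \ del = {have(k3), open(d_office_hall)}
  ∪ add   = {at(office), have(k3), open(d_office_hall)}

== RESULT ==
["at(office)", "have(k3)", "open(d_office_hall)"]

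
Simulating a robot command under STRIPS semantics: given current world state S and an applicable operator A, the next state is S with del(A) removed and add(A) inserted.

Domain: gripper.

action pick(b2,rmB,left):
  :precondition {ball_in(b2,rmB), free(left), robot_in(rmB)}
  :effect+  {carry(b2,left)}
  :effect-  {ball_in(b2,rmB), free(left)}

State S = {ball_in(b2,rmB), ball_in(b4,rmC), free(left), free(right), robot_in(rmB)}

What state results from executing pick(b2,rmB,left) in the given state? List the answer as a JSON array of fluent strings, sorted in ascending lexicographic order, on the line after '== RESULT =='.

Progress:
  pre ⊆ S: {ball_in(b2,rmB), free(left), robot_in(rmB)} ⊆ S  — applicable
  S \ del = {ball_in(b4,rmC), free(right), robot_in(rmB)}
  ∪ add   = {ball_in(b4,rmC), carry(b2,left), free(right), robot_in(rmB)}

== RESULT ==
["ball_in(b4,rmC)", "carry(b2,left)", "free(right)", "robot_in(rmB)"]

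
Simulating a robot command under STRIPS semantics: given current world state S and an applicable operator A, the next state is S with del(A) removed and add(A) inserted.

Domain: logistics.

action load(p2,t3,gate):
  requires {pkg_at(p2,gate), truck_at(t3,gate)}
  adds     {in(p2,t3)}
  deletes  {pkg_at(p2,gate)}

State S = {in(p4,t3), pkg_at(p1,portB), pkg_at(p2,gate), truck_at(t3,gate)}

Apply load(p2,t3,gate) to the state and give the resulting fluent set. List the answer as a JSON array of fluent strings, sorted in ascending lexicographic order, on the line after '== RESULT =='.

Progress:
  pre ⊆ S: {pkg_at(p2,gate), truck_at(t3,gate)} ⊆ S  — applicable
  S \ del = {in(p4,t3), pkg_at(p1,portB), truck_at(t3,gate)}
  ∪ add   = {in(p2,t3), in(p4,t3), pkg_at(p1,portB), truck_at(t3,gate)}

== RESULT ==
["in(p2,t3)", "in(p4,t3)", "pkg_at(p1,portB)", "truck_at(t3,gate)"]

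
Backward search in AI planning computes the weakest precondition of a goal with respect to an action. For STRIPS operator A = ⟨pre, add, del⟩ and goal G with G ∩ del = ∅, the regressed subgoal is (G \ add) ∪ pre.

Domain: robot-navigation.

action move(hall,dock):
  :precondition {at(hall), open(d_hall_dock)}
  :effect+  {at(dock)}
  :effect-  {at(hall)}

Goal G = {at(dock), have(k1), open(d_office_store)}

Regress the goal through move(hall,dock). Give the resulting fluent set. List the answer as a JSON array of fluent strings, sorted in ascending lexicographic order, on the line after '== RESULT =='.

Regress:
  G ∩ del = {}  (empty — regression defined)
  G \ add = {at(dock), have(k1), open(d_office_store)} \ {at(dock)} = {have(k1), open(d_office_store)}
  ∪ pre   = {have(k1), open(d_office_store)} ∪ {at(hall), open(d_hall_dock)}
          = {at(hall), have(k1), open(d_hall_dock), open(d_office_store)}

== RESULT ==
["at(hall)", "have(k1)", "open(d_hall_dock)", "open(d_office_store)"]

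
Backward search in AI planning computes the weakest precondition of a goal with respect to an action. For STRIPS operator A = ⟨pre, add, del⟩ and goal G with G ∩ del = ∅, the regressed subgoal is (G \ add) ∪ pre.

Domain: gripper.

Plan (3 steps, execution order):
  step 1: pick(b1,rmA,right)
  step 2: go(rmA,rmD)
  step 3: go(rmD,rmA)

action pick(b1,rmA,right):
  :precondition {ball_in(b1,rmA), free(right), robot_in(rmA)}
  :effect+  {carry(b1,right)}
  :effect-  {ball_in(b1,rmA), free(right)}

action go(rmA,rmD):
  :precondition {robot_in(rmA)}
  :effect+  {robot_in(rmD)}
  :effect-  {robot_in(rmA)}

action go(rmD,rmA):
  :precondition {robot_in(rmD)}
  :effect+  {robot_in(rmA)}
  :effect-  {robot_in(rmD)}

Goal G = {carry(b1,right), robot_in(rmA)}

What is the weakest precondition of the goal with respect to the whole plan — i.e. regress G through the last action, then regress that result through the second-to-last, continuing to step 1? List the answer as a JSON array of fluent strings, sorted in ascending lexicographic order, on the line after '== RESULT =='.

Work backward from the goal:
  through step 3 (go(rmD,rmA)): drop {robot_in(rmA)}, keep {carry(b1,right)}, require {robot_in(rmD)}
    → {carry(b1,right), robot_in(rmD)}
  through step 2 (go(rmA,rmD)): drop {robot_in(rmD)}, keep {carry(b1,right)}, require {robot_in(rmA)}
    → {carry(b1,right), robot_in(rmA)}
  through step 1 (pick(b1,rmA,right)): drop {carry(b1,right)}, keep {robot_in(rmA)}, require {ball_in(b1,rmA), free(right), robot_in(rmA)}
    → {ball_in(b1,rmA), free(right), robot_in(rmA)}

== RESULT ==
["ball_in(b1,rmA)", "free(right)", "robot_in(rmA)"]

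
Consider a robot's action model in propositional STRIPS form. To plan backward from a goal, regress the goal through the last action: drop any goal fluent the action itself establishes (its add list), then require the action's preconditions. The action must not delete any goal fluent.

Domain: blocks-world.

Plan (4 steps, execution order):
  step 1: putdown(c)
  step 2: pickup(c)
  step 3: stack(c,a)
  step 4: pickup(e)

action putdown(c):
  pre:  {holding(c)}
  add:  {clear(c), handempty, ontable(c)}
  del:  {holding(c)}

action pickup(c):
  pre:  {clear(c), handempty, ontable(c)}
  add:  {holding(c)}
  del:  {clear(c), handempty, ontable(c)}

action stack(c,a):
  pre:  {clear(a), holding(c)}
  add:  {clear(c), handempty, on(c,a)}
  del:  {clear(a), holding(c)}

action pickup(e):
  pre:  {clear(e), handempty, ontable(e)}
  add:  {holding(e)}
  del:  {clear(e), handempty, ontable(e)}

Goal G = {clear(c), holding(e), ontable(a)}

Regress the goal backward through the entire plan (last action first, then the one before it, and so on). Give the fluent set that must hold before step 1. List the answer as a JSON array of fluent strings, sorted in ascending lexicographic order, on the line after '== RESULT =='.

Regress step by step:
  through step 4 (pickup(e)): drop {holding(e)}, keep {clear(c), ontable(a)}, require {clear(e), handempty, ontable(e)}
    → {clear(c), clear(e), handempty, ontable(a), ontable(e)}
  through step 3 (stack(c,a)): drop {clear(c), handempty}, keep {clear(e), ontable(a), ontable(e)}, require {clear(a), holding(c)}
    → {clear(a), clear(e), holding(c), ontable(a), ontable(e)}
  through step 2 (pickup(c)): drop {holding(c)}, keep {clear(a), clear(e), ontable(a), ontable(e)}, require {clear(c), handempty, ontable(c)}
    → {clear(a), clear(c), clear(e), handempty, ontable(a), ontable(c), ontable(e)}
  through step 1 (putdown(c)): drop {clear(c), handempty, ontable(c)}, keep {clear(a), clear(e), ontable(a), ontable(e)}, require {holding(c)}
    → {clear(a), clear(e), holding(c), ontable(a), ontable(e)}

== RESULT ==
["clear(a)", "clear(e)", "holding(c)", "ontable(a)", "ontable(e)"]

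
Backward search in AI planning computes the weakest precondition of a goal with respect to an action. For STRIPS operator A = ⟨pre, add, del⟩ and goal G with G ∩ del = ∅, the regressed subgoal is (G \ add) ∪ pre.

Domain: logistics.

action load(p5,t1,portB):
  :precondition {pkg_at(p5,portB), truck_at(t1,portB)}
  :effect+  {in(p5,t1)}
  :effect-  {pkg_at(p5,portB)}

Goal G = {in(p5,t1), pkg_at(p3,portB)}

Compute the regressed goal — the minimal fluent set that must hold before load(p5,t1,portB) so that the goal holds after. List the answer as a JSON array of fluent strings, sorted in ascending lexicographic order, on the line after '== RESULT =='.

Compute (G \ add) ∪ pre:
  G ∩ del = {}  (empty — regression defined)
  G \ add = {in(p5,t1), pkg_at(p3,portB)} \ {in(p5,t1)} = {pkg_at(p3,portB)}
  ∪ pre   = {pkg_at(p3,portB)} ∪ {pkg_at(p5,portB), truck_at(t1,portB)}
          = {pkg_at(p3,portB), pkg_at(p5,portB), truck_at(t1,portB)}

== RESULT ==
["pkg_at(p3,portB)", "pkg_at(p5,portB)", "truck_at(t1,portB)"]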